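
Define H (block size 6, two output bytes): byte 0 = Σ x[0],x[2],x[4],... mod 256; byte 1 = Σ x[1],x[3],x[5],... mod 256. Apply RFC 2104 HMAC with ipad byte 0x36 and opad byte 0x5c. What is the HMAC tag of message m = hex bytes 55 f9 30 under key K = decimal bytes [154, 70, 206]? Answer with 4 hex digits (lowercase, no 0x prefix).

Key decimal bytes [154, 70, 206] = 9a 46 ce is 3 bytes ≤ B = 6; zero-pad to 6 bytes: K' = 9a 46 ce 00 00 00.
K' ⊕ ipad = ac 70 f8 36 36 36.  K' ⊕ opad = c6 1a 92 5c 5c 5c.
Inner input = (K'⊕ipad) ∥ m = ac 70 f8 36 36 36 ∥ 55 f9 30.
Inner hash: even-index sum = 607 mod 256 = 95; odd-index sum = 469 mod 256 = 213 → 5f d5.
Outer input = (K'⊕opad) ∥ inner = c6 1a 92 5c 5c 5c ∥ 5f d5.
Outer hash (tag): even-index sum = 531 mod 256 = 19; odd-index sum = 423 mod 256 = 167 → 13 a7.

13a7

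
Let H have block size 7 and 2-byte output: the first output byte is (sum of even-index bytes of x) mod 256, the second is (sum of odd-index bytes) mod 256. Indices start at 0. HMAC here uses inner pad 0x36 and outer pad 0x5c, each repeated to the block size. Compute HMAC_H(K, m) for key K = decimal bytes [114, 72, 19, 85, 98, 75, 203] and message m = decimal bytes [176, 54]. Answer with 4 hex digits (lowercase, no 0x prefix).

6024

Key decimal bytes [114, 72, 19, 85, 98, 75, 203] = 72 48 13 55 62 4b cb is exactly B = 7 bytes: K' = 72 48 13 55 62 4b cb.
K' ⊕ ipad = 44 7e 25 63 54 7d fd.  K' ⊕ opad = 2e 14 4f 09 3e 17 97.
Inner input = (K'⊕ipad) ∥ m = 44 7e 25 63 54 7d fd ∥ b0 36.
Inner hash: even-index sum = 496 mod 256 = 240; odd-index sum = 526 mod 256 = 14 → f0 0e.
Outer input = (K'⊕opad) ∥ inner = 2e 14 4f 09 3e 17 97 ∥ f0 0e.
Outer hash (tag): even-index sum = 352 mod 256 = 96; odd-index sum = 292 mod 256 = 36 → 60 24.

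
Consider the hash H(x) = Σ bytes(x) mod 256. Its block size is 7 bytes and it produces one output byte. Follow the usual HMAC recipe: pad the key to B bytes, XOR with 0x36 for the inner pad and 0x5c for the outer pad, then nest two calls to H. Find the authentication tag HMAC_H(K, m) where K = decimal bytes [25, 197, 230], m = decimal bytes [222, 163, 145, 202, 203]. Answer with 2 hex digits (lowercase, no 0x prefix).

Key decimal bytes [25, 197, 230] = 19 c5 e6 is 3 bytes ≤ B = 7; zero-pad to 7 bytes: K' = 19 c5 e6 00 00 00 00.
K' ⊕ ipad = 2f f3 d0 36 36 36 36.  K' ⊕ opad = 45 99 ba 5c 5c 5c 5c.
Inner input = (K'⊕ipad) ∥ m = 2f f3 d0 36 36 36 36 ∥ de a3 91 ca cb.
Inner hash: sum = 47+243+208+54+54+54+54+222+163+145+202+203 = 1649; mod 256 = 113 → 71.
Outer input = (K'⊕opad) ∥ inner = 45 99 ba 5c 5c 5c 5c ∥ 71.
Outer hash (tag): sum = 69+153+186+92+92+92+92+113 = 889; mod 256 = 121 → 79.

79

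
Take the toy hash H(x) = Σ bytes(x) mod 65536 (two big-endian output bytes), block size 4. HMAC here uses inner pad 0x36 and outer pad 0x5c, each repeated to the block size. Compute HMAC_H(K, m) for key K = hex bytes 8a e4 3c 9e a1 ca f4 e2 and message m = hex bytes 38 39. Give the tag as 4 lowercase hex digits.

02b6

Key hex bytes 8a e4 3c 9e a1 ca f4 e2 is 8 bytes > B = 4, so hash it first: H(key) = 05 89, then zero-pad to 4 bytes: K' = 05 89 00 00.
K' ⊕ ipad = 33 bf 36 36.  K' ⊕ opad = 59 d5 5c 5c.
Inner input = (K'⊕ipad) ∥ m = 33 bf 36 36 ∥ 38 39.
Inner hash: sum = 51+191+54+54+56+57 = 463 → 01 cf.
Outer input = (K'⊕opad) ∥ inner = 59 d5 5c 5c ∥ 01 cf.
Outer hash (tag): sum = 89+213+92+92+1+207 = 694 → 02 b6.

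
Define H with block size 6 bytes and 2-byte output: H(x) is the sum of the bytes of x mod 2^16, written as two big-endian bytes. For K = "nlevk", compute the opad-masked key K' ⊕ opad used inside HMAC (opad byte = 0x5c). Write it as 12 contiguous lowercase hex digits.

Key "nlevk" = 6e 6c 65 76 6b is 5 bytes ≤ B = 6; zero-pad to 6 bytes: K' = 6e 6c 65 76 6b 00.
XOR each byte with 0x5c: 6e⊕5c=32, 6c⊕5c=30, 65⊕5c=39, 76⊕5c=2a, 6b⊕5c=37, 00⊕5c=5c.

3230392a375c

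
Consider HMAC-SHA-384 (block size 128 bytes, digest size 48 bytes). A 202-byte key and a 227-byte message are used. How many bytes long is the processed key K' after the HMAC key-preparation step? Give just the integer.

128

Key is 202 > 128 bytes, so it is hashed to 48 bytes then zero-padded to 128: |K'| = 128.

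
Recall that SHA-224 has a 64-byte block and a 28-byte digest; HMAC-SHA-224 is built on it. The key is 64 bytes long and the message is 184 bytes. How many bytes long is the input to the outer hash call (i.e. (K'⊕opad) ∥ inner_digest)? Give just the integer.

92

Key is 64 ≤ 64 bytes, zero-padded: |K'| = 64.
Outer input = (K'⊕opad) ∥ H(inner) → 64 + 28 = 92 bytes.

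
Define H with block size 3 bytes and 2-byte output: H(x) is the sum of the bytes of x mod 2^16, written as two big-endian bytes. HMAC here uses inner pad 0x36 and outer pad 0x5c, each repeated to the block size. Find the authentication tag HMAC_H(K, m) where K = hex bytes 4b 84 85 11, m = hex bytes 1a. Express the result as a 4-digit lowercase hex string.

Key hex bytes 4b 84 85 11 is 4 bytes > B = 3, so hash it first: H(key) = 01 65, then zero-pad to 3 bytes: K' = 01 65 00.
K' ⊕ ipad = 37 53 36.  K' ⊕ opad = 5d 39 5c.
Inner input = (K'⊕ipad) ∥ m = 37 53 36 ∥ 1a.
Inner hash: sum = 55+83+54+26 = 218 → 00 da.
Outer input = (K'⊕opad) ∥ inner = 5d 39 5c ∥ 00 da.
Outer hash (tag): sum = 93+57+92+0+218 = 460 → 01 cc.

01cc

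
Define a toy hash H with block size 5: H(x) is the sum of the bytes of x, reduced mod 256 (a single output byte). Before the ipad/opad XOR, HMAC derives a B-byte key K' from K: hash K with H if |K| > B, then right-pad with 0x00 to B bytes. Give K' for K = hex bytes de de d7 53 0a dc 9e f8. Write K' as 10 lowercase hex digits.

|K| = 8 > B = 5, so first hash the key.
H(K): sum = 222+222+215+83+10+220+158+248 = 1378; mod 256 = 98 → 62.
Zero-pad H(K) = 62 to 5 bytes: K' = 62 00 00 00 00.

6200000000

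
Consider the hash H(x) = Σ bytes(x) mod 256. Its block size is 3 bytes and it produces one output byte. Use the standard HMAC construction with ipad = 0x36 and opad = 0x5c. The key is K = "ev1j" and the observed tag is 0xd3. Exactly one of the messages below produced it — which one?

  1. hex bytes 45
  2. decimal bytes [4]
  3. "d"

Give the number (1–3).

1

Key "ev1j" = 65 76 31 6a is 4 bytes > B = 3, so hash it first: H(key) = 76, then zero-pad to 3 bytes: K' = 76 00 00.
K' ⊕ ipad = 40 36 36; K' ⊕ opad = 2a 5c 5c.
m1: inner = H(40 36 36 45) = f1; tag = H(2a 5c 5c f1) = d3 ← matches
m2: inner = H(40 36 36 04) = b0; tag = H(2a 5c 5c b0) = 92
m3: inner = H(40 36 36 64) = 10; tag = H(2a 5c 5c 10) = f2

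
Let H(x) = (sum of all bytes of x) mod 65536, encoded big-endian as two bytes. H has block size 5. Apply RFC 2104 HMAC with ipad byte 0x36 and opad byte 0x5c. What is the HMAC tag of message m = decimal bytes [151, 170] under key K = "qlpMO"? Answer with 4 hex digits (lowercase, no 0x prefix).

Key "qlpMO" = 71 6c 70 4d 4f is exactly B = 5 bytes: K' = 71 6c 70 4d 4f.
K' ⊕ ipad = 47 5a 46 7b 79.  K' ⊕ opad = 2d 30 2c 11 13.
Inner input = (K'⊕ipad) ∥ m = 47 5a 46 7b 79 ∥ 97 aa.
Inner hash: sum = 71+90+70+123+121+151+170 = 796 → 03 1c.
Outer input = (K'⊕opad) ∥ inner = 2d 30 2c 11 13 ∥ 03 1c.
Outer hash (tag): sum = 45+48+44+17+19+3+28 = 204 → 00 cc.

00cc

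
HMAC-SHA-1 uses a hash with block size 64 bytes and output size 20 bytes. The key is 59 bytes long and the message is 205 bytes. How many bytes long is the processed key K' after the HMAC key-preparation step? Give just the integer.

Key is 59 ≤ 64 bytes, zero-padded: |K'| = 64.

64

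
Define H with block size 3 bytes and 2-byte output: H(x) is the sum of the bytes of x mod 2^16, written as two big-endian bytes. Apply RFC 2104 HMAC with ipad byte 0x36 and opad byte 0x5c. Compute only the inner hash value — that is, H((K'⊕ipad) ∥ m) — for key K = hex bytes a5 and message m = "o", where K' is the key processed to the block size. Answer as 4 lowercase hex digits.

016e

Key hex bytes a5 is 1 byte ≤ B = 3; zero-pad to 3 bytes: K' = a5 00 00.
K' ⊕ ipad = 93 36 36.
Inner input = 93 36 36 ∥ 6f.
Inner hash: sum = 147+54+54+111 = 366 → 01 6e.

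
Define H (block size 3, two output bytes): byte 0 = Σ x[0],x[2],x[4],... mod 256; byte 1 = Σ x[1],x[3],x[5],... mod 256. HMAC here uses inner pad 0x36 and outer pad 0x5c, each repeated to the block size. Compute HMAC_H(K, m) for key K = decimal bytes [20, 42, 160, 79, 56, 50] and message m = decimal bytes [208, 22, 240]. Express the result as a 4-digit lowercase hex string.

Key decimal bytes [20, 42, 160, 79, 56, 50] = 14 2a a0 4f 38 32 is 6 bytes > B = 3, so hash it first: H(key) = ec ab, then zero-pad to 3 bytes: K' = ec ab 00.
K' ⊕ ipad = da 9d 36.  K' ⊕ opad = b0 f7 5c.
Inner input = (K'⊕ipad) ∥ m = da 9d 36 ∥ d0 16 f0.
Inner hash: even-index sum = 294 mod 256 = 38; odd-index sum = 605 mod 256 = 93 → 26 5d.
Outer input = (K'⊕opad) ∥ inner = b0 f7 5c ∥ 26 5d.
Outer hash (tag): even-index sum = 361 mod 256 = 105; odd-index sum = 285 mod 256 = 29 → 69 1d.

691d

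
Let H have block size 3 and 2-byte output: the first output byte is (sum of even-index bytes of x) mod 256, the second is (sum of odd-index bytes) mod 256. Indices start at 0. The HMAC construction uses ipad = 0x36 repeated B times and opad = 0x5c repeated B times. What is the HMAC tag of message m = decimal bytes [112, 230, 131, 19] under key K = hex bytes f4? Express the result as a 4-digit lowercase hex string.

Key hex bytes f4 is 1 byte ≤ B = 3; zero-pad to 3 bytes: K' = f4 00 00.
K' ⊕ ipad = c2 36 36.  K' ⊕ opad = a8 5c 5c.
Inner input = (K'⊕ipad) ∥ m = c2 36 36 ∥ 70 e6 83 13.
Inner hash: even-index sum = 497 mod 256 = 241; odd-index sum = 297 mod 256 = 41 → f1 29.
Outer input = (K'⊕opad) ∥ inner = a8 5c 5c ∥ f1 29.
Outer hash (tag): even-index sum = 301 mod 256 = 45; odd-index sum = 333 mod 256 = 77 → 2d 4d.

2d4d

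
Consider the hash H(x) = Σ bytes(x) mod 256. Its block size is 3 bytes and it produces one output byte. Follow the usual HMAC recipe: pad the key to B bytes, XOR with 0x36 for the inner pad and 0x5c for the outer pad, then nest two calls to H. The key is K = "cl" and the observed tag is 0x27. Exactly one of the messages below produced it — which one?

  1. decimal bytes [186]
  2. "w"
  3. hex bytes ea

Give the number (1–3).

2

Key "cl" = 63 6c is 2 bytes ≤ B = 3; zero-pad to 3 bytes: K' = 63 6c 00.
K' ⊕ ipad = 55 5a 36; K' ⊕ opad = 3f 30 5c.
m1: inner = H(55 5a 36 ba) = 9f; tag = H(3f 30 5c 9f) = 6a
m2: inner = H(55 5a 36 77) = 5c; tag = H(3f 30 5c 5c) = 27 ← matches
m3: inner = H(55 5a 36 ea) = cf; tag = H(3f 30 5c cf) = 9a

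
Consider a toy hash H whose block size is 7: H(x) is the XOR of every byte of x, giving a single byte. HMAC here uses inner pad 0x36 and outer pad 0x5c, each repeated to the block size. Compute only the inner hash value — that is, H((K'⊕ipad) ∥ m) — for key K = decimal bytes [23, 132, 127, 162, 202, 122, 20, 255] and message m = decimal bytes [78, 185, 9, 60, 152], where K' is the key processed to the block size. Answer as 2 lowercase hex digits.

79

Key decimal bytes [23, 132, 127, 162, 202, 122, 20, 255] = 17 84 7f a2 ca 7a 14 ff is 8 bytes > B = 7, so hash it first: H(key) = 15, then zero-pad to 7 bytes: K' = 15 00 00 00 00 00 00.
K' ⊕ ipad = 23 36 36 36 36 36 36.
Inner input = 23 36 36 36 36 36 36 ∥ 4e b9 09 3c 98.
Inner hash: XOR 23⊕36⊕36⊕36⊕36⊕36⊕36⊕4e⊕b9⊕09⊕3c⊕98 = 79.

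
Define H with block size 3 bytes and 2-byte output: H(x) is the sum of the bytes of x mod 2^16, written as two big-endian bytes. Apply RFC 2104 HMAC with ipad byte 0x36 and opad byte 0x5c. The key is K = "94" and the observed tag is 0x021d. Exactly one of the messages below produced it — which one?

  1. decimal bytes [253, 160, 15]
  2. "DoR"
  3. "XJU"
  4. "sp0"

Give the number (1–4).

1

Key "94" = 39 34 is 2 bytes ≤ B = 3; zero-pad to 3 bytes: K' = 39 34 00.
K' ⊕ ipad = 0f 02 36; K' ⊕ opad = 65 68 5c.
m1: inner = H(0f 02 36 fd a0 0f) = 01 f3; tag = H(65 68 5c 01 f3) = 021d ← matches
m2: inner = H(0f 02 36 44 6f 52) = 01 4c; tag = H(65 68 5c 01 4c) = 0176
m3: inner = H(0f 02 36 58 4a 55) = 01 3e; tag = H(65 68 5c 01 3e) = 0168
m4: inner = H(0f 02 36 73 70 30) = 01 5a; tag = H(65 68 5c 01 5a) = 0184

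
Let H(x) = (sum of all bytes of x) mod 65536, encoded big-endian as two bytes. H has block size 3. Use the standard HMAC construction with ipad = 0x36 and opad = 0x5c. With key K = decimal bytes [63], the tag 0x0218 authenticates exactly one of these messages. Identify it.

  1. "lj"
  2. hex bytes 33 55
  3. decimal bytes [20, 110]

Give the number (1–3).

Key decimal bytes [63] = 3f is 1 byte ≤ B = 3; zero-pad to 3 bytes: K' = 3f 00 00.
K' ⊕ ipad = 09 36 36; K' ⊕ opad = 63 5c 5c.
m1: inner = H(09 36 36 6c 6a) = 01 4b; tag = H(63 5c 5c 01 4b) = 0167
m2: inner = H(09 36 36 33 55) = 00 fd; tag = H(63 5c 5c 00 fd) = 0218 ← matches
m3: inner = H(09 36 36 14 6e) = 00 f7; tag = H(63 5c 5c 00 f7) = 0212

2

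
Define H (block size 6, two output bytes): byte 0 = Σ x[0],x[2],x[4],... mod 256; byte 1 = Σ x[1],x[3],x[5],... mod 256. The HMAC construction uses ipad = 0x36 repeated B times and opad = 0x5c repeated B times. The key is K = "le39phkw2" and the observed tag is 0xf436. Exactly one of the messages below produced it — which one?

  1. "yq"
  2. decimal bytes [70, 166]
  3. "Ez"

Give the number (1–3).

2

Key "le39phkw2" = 6c 65 33 39 70 68 6b 77 32 is 9 bytes > B = 6, so hash it first: H(key) = ac 7d, then zero-pad to 6 bytes: K' = ac 7d 00 00 00 00.
K' ⊕ ipad = 9a 4b 36 36 36 36; K' ⊕ opad = f0 21 5c 5c 5c 5c.
m1: inner = H(9a 4b 36 36 36 36 79 71) = 7f 28; tag = H(f0 21 5c 5c 5c 5c 7f 28) = 2701
m2: inner = H(9a 4b 36 36 36 36 46 a6) = 4c 5d; tag = H(f0 21 5c 5c 5c 5c 4c 5d) = f436 ← matches
m3: inner = H(9a 4b 36 36 36 36 45 7a) = 4b 31; tag = H(f0 21 5c 5c 5c 5c 4b 31) = f30a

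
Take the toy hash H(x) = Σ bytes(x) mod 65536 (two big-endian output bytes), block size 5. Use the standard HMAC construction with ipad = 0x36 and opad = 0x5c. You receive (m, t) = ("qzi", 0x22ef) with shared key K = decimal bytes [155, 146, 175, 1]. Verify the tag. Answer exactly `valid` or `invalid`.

invalid

Key decimal bytes [155, 146, 175, 1] = 9b 92 af 01 is 4 bytes ≤ B = 5; zero-pad to 5 bytes: K' = 9b 92 af 01 00.
K' ⊕ ipad = ad a4 99 37 36; K' ⊕ opad = c7 ce f3 5d 5c.
Inner hash: sum = 173+164+153+55+54+113+122+105 = 939 → 03 ab.
Outer hash (recomputed tag): sum = 199+206+243+93+92+3+171 = 1007 → 03 ef.
Recomputed tag = 03ef; claimed = 22ef → mismatch.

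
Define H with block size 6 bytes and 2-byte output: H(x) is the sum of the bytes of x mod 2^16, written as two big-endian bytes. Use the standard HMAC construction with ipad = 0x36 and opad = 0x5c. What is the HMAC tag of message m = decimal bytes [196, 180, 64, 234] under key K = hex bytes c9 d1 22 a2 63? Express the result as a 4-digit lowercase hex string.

Key hex bytes c9 d1 22 a2 63 is 5 bytes ≤ B = 6; zero-pad to 6 bytes: K' = c9 d1 22 a2 63 00.
K' ⊕ ipad = ff e7 14 94 55 36.  K' ⊕ opad = 95 8d 7e fe 3f 5c.
Inner input = (K'⊕ipad) ∥ m = ff e7 14 94 55 36 ∥ c4 b4 40 ea.
Inner hash: sum = 255+231+20+148+85+54+196+180+64+234 = 1467 → 05 bb.
Outer input = (K'⊕opad) ∥ inner = 95 8d 7e fe 3f 5c ∥ 05 bb.
Outer hash (tag): sum = 149+141+126+254+63+92+5+187 = 1017 → 03 f9.

03f9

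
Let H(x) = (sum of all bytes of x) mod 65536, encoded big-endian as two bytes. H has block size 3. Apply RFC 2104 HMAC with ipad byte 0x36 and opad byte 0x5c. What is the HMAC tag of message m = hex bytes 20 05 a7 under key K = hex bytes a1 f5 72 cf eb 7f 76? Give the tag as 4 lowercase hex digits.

0255

Key hex bytes a1 f5 72 cf eb 7f 76 is 7 bytes > B = 3, so hash it first: H(key) = 04 b7, then zero-pad to 3 bytes: K' = 04 b7 00.
K' ⊕ ipad = 32 81 36.  K' ⊕ opad = 58 eb 5c.
Inner input = (K'⊕ipad) ∥ m = 32 81 36 ∥ 20 05 a7.
Inner hash: sum = 50+129+54+32+5+167 = 437 → 01 b5.
Outer input = (K'⊕opad) ∥ inner = 58 eb 5c ∥ 01 b5.
Outer hash (tag): sum = 88+235+92+1+181 = 597 → 02 55.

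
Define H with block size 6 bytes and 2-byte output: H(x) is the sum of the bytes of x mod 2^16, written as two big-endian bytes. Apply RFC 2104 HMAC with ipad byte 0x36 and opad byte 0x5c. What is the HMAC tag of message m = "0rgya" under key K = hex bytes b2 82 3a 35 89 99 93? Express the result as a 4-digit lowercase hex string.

0234

Key hex bytes b2 82 3a 35 89 99 93 is 7 bytes > B = 6, so hash it first: H(key) = 03 58, then zero-pad to 6 bytes: K' = 03 58 00 00 00 00.
K' ⊕ ipad = 35 6e 36 36 36 36.  K' ⊕ opad = 5f 04 5c 5c 5c 5c.
Inner input = (K'⊕ipad) ∥ m = 35 6e 36 36 36 36 ∥ 30 72 67 79 61.
Inner hash: sum = 53+110+54+54+54+54+48+114+103+121+97 = 862 → 03 5e.
Outer input = (K'⊕opad) ∥ inner = 5f 04 5c 5c 5c 5c ∥ 03 5e.
Outer hash (tag): sum = 95+4+92+92+92+92+3+94 = 564 → 02 34.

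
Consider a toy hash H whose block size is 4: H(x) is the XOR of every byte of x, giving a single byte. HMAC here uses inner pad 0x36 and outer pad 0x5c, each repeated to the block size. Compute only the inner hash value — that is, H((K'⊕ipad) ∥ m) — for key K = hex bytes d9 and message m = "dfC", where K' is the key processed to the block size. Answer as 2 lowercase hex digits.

98

Key hex bytes d9 is 1 byte ≤ B = 4; zero-pad to 4 bytes: K' = d9 00 00 00.
K' ⊕ ipad = ef 36 36 36.
Inner input = ef 36 36 36 ∥ 64 66 43.
Inner hash: XOR ef⊕36⊕36⊕36⊕64⊕66⊕43 = 98.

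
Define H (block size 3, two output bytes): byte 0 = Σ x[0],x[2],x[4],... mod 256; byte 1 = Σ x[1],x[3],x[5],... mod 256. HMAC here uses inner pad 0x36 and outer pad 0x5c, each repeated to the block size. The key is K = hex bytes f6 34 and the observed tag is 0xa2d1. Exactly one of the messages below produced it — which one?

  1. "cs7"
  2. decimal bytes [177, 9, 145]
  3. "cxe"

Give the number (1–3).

1

Key hex bytes f6 34 is 2 bytes ≤ B = 3; zero-pad to 3 bytes: K' = f6 34 00.
K' ⊕ ipad = c0 02 36; K' ⊕ opad = aa 68 5c.
m1: inner = H(c0 02 36 63 73 37) = 69 9c; tag = H(aa 68 5c 69 9c) = a2d1 ← matches
m2: inner = H(c0 02 36 b1 09 91) = ff 44; tag = H(aa 68 5c ff 44) = 4a67
m3: inner = H(c0 02 36 63 78 65) = 6e ca; tag = H(aa 68 5c 6e ca) = d0d6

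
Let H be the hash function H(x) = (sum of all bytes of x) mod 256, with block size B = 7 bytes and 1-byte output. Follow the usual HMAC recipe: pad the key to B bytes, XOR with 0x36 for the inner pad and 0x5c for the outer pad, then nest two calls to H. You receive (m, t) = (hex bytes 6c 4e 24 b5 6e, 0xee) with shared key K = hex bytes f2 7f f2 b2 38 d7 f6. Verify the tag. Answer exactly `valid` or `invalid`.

Key hex bytes f2 7f f2 b2 38 d7 f6 is exactly B = 7 bytes: K' = f2 7f f2 b2 38 d7 f6.
K' ⊕ ipad = c4 49 c4 84 0e e1 c0; K' ⊕ opad = ae 23 ae ee 64 8b aa.
Inner hash: sum = 196+73+196+132+14+225+192+108+78+36+181+110 = 1541; mod 256 = 5 → 05.
Outer hash (recomputed tag): sum = 174+35+174+238+100+139+170+5 = 1035; mod 256 = 11 → 0b.
Recomputed tag = 0b; claimed = ee → mismatch.

invalid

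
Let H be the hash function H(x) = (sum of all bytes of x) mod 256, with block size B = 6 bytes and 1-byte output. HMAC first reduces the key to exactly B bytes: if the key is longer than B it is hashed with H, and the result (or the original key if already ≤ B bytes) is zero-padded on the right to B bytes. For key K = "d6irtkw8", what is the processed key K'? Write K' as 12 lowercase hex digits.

|K| = 8 > B = 6, so first hash the key.
H(K): sum = 100+54+105+114+116+107+119+56 = 771; mod 256 = 3 → 03.
Zero-pad H(K) = 03 to 6 bytes: K' = 03 00 00 00 00 00.

030000000000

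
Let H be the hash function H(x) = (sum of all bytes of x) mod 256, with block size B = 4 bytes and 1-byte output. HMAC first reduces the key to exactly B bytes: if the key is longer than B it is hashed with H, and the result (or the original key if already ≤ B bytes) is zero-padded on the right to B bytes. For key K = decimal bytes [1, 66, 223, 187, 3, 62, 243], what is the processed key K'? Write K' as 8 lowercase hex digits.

|K| = 7 > B = 4, so first hash the key.
H(K): sum = 1+66+223+187+3+62+243 = 785; mod 256 = 17 → 11.
Zero-pad H(K) = 11 to 4 bytes: K' = 11 00 00 00.

11000000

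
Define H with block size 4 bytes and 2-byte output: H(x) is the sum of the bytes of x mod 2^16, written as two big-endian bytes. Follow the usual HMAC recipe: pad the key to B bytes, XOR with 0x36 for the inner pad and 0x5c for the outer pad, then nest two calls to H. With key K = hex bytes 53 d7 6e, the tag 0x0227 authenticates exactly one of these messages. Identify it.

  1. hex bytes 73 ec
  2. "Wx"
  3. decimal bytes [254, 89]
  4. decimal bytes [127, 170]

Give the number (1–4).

4

Key hex bytes 53 d7 6e is 3 bytes ≤ B = 4; zero-pad to 4 bytes: K' = 53 d7 6e 00.
K' ⊕ ipad = 65 e1 58 36; K' ⊕ opad = 0f 8b 32 5c.
m1: inner = H(65 e1 58 36 73 ec) = 03 33; tag = H(0f 8b 32 5c 03 33) = 015e
m2: inner = H(65 e1 58 36 57 78) = 02 a3; tag = H(0f 8b 32 5c 02 a3) = 01cd
m3: inner = H(65 e1 58 36 fe 59) = 03 2b; tag = H(0f 8b 32 5c 03 2b) = 0156
m4: inner = H(65 e1 58 36 7f aa) = 02 fd; tag = H(0f 8b 32 5c 02 fd) = 0227 ← matches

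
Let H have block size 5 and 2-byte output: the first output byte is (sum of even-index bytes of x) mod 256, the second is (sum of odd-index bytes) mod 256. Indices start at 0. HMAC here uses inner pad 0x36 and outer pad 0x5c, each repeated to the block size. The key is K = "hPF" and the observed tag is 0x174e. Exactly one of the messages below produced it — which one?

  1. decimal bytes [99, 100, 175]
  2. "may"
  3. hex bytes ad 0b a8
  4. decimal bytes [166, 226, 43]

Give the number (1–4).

Key "hPF" = 68 50 46 is 3 bytes ≤ B = 5; zero-pad to 5 bytes: K' = 68 50 46 00 00.
K' ⊕ ipad = 5e 66 70 36 36; K' ⊕ opad = 34 0c 1a 5c 5c.
m1: inner = H(5e 66 70 36 36 63 64 af) = 68 ae; tag = H(34 0c 1a 5c 5c 68 ae) = 58d0
m2: inner = H(5e 66 70 36 36 6d 61 79) = 65 82; tag = H(34 0c 1a 5c 5c 65 82) = 2ccd
m3: inner = H(5e 66 70 36 36 ad 0b a8) = 0f f1; tag = H(34 0c 1a 5c 5c 0f f1) = 9b77
m4: inner = H(5e 66 70 36 36 a6 e2 2b) = e6 6d; tag = H(34 0c 1a 5c 5c e6 6d) = 174e ← matches

4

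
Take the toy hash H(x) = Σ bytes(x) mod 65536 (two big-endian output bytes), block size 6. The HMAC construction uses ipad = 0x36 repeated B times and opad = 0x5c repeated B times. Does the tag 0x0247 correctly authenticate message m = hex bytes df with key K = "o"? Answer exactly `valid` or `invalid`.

Key "o" = 6f is 1 byte ≤ B = 6; zero-pad to 6 bytes: K' = 6f 00 00 00 00 00.
K' ⊕ ipad = 59 36 36 36 36 36; K' ⊕ opad = 33 5c 5c 5c 5c 5c.
Inner hash: sum = 89+54+54+54+54+54+223 = 582 → 02 46.
Outer hash (recomputed tag): sum = 51+92+92+92+92+92+2+70 = 583 → 02 47.
Recomputed tag = 0247; claimed = 0247 → match.

valid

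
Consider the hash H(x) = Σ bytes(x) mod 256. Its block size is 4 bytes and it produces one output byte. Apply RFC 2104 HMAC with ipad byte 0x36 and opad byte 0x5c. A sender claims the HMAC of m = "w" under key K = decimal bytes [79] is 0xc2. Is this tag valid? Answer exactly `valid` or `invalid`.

invalid

Key decimal bytes [79] = 4f is 1 byte ≤ B = 4; zero-pad to 4 bytes: K' = 4f 00 00 00.
K' ⊕ ipad = 79 36 36 36; K' ⊕ opad = 13 5c 5c 5c.
Inner hash: sum = 121+54+54+54+119 = 402; mod 256 = 146 → 92.
Outer hash (recomputed tag): sum = 19+92+92+92+146 = 441; mod 256 = 185 → b9.
Recomputed tag = b9; claimed = c2 → mismatch.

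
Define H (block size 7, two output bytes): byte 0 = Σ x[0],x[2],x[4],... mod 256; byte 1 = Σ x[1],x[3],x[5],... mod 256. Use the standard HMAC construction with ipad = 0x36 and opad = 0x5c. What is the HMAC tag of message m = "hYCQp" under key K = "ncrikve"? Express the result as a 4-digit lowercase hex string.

Key "ncrikve" = 6e 63 72 69 6b 76 65 is exactly B = 7 bytes: K' = 6e 63 72 69 6b 76 65.
K' ⊕ ipad = 58 55 44 5f 5d 40 53.  K' ⊕ opad = 32 3f 2e 35 37 2a 39.
Inner input = (K'⊕ipad) ∥ m = 58 55 44 5f 5d 40 53 ∥ 68 59 43 51 70.
Inner hash: even-index sum = 502 mod 256 = 246; odd-index sum = 527 mod 256 = 15 → f6 0f.
Outer input = (K'⊕opad) ∥ inner = 32 3f 2e 35 37 2a 39 ∥ f6 0f.
Outer hash (tag): even-index sum = 223 mod 256 = 223; odd-index sum = 404 mod 256 = 148 → df 94.

df94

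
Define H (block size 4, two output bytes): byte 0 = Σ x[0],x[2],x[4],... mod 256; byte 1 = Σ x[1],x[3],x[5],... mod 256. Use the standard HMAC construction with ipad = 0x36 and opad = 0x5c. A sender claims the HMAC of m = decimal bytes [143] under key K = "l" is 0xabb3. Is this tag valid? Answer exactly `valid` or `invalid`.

Key "l" = 6c is 1 byte ≤ B = 4; zero-pad to 4 bytes: K' = 6c 00 00 00.
K' ⊕ ipad = 5a 36 36 36; K' ⊕ opad = 30 5c 5c 5c.
Inner hash: even-index sum = 287 mod 256 = 31; odd-index sum = 108 mod 256 = 108 → 1f 6c.
Outer hash (recomputed tag): even-index sum = 171 mod 256 = 171; odd-index sum = 292 mod 256 = 36 → ab 24.
Recomputed tag = ab24; claimed = abb3 → mismatch.

invalid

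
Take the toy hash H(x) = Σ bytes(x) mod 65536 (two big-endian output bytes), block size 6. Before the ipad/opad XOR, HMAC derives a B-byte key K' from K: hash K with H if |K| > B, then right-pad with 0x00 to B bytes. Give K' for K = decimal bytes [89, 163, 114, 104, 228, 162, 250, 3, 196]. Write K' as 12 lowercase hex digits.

|K| = 9 > B = 6, so first hash the key.
H(K): sum = 89+163+114+104+228+162+250+3+196 = 1309 → 05 1d.
Zero-pad H(K) = 05 1d to 6 bytes: K' = 05 1d 00 00 00 00.

051d00000000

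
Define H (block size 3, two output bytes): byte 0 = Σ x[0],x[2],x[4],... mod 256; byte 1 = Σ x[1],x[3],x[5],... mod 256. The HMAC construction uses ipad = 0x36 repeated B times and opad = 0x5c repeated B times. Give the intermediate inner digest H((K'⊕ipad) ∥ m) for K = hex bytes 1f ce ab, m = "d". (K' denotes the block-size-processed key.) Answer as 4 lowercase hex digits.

Key hex bytes 1f ce ab is exactly B = 3 bytes: K' = 1f ce ab.
K' ⊕ ipad = 29 f8 9d.
Inner input = 29 f8 9d ∥ 64.
Inner hash: even-index sum = 198 mod 256 = 198; odd-index sum = 348 mod 256 = 92 → c6 5c.

c65c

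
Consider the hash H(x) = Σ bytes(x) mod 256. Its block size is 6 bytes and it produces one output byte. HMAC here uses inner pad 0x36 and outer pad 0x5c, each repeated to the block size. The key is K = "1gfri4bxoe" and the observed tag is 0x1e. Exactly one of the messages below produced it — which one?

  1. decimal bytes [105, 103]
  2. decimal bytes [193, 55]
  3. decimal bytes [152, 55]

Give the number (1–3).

1

Key "1gfri4bxoe" = 31 67 66 72 69 34 62 78 6f 65 is 10 bytes > B = 6, so hash it first: H(key) = bb, then zero-pad to 6 bytes: K' = bb 00 00 00 00 00.
K' ⊕ ipad = 8d 36 36 36 36 36; K' ⊕ opad = e7 5c 5c 5c 5c 5c.
m1: inner = H(8d 36 36 36 36 36 69 67) = 6b; tag = H(e7 5c 5c 5c 5c 5c 6b) = 1e ← matches
m2: inner = H(8d 36 36 36 36 36 c1 37) = 93; tag = H(e7 5c 5c 5c 5c 5c 93) = 46
m3: inner = H(8d 36 36 36 36 36 98 37) = 6a; tag = H(e7 5c 5c 5c 5c 5c 6a) = 1d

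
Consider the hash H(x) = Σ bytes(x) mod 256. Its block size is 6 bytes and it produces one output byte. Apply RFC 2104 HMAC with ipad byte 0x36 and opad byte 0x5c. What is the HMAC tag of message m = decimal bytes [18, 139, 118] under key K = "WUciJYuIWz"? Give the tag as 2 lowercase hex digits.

Key "WUciJYuIWz" = 57 55 63 69 4a 59 75 49 57 7a is 10 bytes > B = 6, so hash it first: H(key) = aa, then zero-pad to 6 bytes: K' = aa 00 00 00 00 00.
K' ⊕ ipad = 9c 36 36 36 36 36.  K' ⊕ opad = f6 5c 5c 5c 5c 5c.
Inner input = (K'⊕ipad) ∥ m = 9c 36 36 36 36 36 ∥ 12 8b 76.
Inner hash: sum = 156+54+54+54+54+54+18+139+118 = 701; mod 256 = 189 → bd.
Outer input = (K'⊕opad) ∥ inner = f6 5c 5c 5c 5c 5c ∥ bd.
Outer hash (tag): sum = 246+92+92+92+92+92+189 = 895; mod 256 = 127 → 7f.

7f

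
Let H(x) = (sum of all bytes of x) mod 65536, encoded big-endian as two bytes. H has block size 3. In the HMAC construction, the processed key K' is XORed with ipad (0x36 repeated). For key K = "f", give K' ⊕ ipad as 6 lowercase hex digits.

Key "f" = 66 is 1 byte ≤ B = 3; zero-pad to 3 bytes: K' = 66 00 00.
XOR each byte with 0x36: 66⊕36=50, 00⊕36=36, 00⊕36=36.

503636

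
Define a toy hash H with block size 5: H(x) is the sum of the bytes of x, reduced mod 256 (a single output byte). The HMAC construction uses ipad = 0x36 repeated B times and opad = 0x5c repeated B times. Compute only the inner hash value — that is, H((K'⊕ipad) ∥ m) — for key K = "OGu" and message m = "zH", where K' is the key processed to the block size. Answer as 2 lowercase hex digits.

Key "OGu" = 4f 47 75 is 3 bytes ≤ B = 5; zero-pad to 5 bytes: K' = 4f 47 75 00 00.
K' ⊕ ipad = 79 71 43 36 36.
Inner input = 79 71 43 36 36 ∥ 7a 48.
Inner hash: sum = 121+113+67+54+54+122+72 = 603; mod 256 = 91 → 5b.

5b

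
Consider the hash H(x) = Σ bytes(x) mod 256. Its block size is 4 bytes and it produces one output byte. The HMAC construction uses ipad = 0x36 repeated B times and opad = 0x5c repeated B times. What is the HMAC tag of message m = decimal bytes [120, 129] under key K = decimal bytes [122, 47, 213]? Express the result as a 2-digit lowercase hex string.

Key decimal bytes [122, 47, 213] = 7a 2f d5 is 3 bytes ≤ B = 4; zero-pad to 4 bytes: K' = 7a 2f d5 00.
K' ⊕ ipad = 4c 19 e3 36.  K' ⊕ opad = 26 73 89 5c.
Inner input = (K'⊕ipad) ∥ m = 4c 19 e3 36 ∥ 78 81.
Inner hash: sum = 76+25+227+54+120+129 = 631; mod 256 = 119 → 77.
Outer input = (K'⊕opad) ∥ inner = 26 73 89 5c ∥ 77.
Outer hash (tag): sum = 38+115+137+92+119 = 501; mod 256 = 245 → f5.

f5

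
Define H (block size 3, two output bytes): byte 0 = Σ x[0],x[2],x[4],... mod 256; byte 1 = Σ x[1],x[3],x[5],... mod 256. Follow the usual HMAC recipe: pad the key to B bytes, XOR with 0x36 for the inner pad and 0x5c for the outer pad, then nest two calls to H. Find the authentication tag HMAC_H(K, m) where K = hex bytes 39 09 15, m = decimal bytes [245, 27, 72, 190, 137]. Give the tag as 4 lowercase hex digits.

b360

Key hex bytes 39 09 15 is exactly B = 3 bytes: K' = 39 09 15.
K' ⊕ ipad = 0f 3f 23.  K' ⊕ opad = 65 55 49.
Inner input = (K'⊕ipad) ∥ m = 0f 3f 23 ∥ f5 1b 48 be 89.
Inner hash: even-index sum = 267 mod 256 = 11; odd-index sum = 517 mod 256 = 5 → 0b 05.
Outer input = (K'⊕opad) ∥ inner = 65 55 49 ∥ 0b 05.
Outer hash (tag): even-index sum = 179 mod 256 = 179; odd-index sum = 96 mod 256 = 96 → b3 60.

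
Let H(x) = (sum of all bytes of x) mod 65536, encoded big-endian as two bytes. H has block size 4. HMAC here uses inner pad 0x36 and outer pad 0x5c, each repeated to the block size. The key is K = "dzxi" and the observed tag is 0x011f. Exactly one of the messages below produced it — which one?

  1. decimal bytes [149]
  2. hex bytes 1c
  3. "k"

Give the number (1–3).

Key "dzxi" = 64 7a 78 69 is exactly B = 4 bytes: K' = 64 7a 78 69.
K' ⊕ ipad = 52 4c 4e 5f; K' ⊕ opad = 38 26 24 35.
m1: inner = H(52 4c 4e 5f 95) = 01 e0; tag = H(38 26 24 35 01 e0) = 0198
m2: inner = H(52 4c 4e 5f 1c) = 01 67; tag = H(38 26 24 35 01 67) = 011f ← matches
m3: inner = H(52 4c 4e 5f 6b) = 01 b6; tag = H(38 26 24 35 01 b6) = 016e

2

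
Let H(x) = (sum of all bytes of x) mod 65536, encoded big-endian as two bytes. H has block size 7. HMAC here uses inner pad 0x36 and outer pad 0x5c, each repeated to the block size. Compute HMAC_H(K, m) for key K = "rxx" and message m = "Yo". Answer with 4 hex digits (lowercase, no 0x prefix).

Key "rxx" = 72 78 78 is 3 bytes ≤ B = 7; zero-pad to 7 bytes: K' = 72 78 78 00 00 00 00.
K' ⊕ ipad = 44 4e 4e 36 36 36 36.  K' ⊕ opad = 2e 24 24 5c 5c 5c 5c.
Inner input = (K'⊕ipad) ∥ m = 44 4e 4e 36 36 36 36 ∥ 59 6f.
Inner hash: sum = 68+78+78+54+54+54+54+89+111 = 640 → 02 80.
Outer input = (K'⊕opad) ∥ inner = 2e 24 24 5c 5c 5c 5c ∥ 02 80.
Outer hash (tag): sum = 46+36+36+92+92+92+92+2+128 = 616 → 02 68.

0268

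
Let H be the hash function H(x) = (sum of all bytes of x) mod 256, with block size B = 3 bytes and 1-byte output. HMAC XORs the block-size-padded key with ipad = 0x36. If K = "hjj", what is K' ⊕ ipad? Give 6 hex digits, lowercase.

5e5c5c

Key "hjj" = 68 6a 6a is exactly B = 3 bytes: K' = 68 6a 6a.
XOR each byte with 0x36: 68⊕36=5e, 6a⊕36=5c, 6a⊕36=5c.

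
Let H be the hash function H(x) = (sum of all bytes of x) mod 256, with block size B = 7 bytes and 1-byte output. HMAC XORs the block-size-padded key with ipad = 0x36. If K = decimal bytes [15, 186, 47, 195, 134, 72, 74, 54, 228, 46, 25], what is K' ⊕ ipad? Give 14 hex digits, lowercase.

02363636363636

Key decimal bytes [15, 186, 47, 195, 134, 72, 74, 54, 228, 46, 25] = 0f ba 2f c3 86 48 4a 36 e4 2e 19 is 11 bytes > B = 7, so hash it first: H(key) = 34, then zero-pad to 7 bytes: K' = 34 00 00 00 00 00 00.
XOR each byte with 0x36: 34⊕36=02, 00⊕36=36, 00⊕36=36, 00⊕36=36, 00⊕36=36, 00⊕36=36, 00⊕36=36.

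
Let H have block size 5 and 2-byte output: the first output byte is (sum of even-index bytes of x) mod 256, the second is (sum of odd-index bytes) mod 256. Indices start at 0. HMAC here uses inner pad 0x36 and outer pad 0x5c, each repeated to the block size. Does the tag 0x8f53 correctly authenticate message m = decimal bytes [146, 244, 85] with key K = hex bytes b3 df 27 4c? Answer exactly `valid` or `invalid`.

invalid

Key hex bytes b3 df 27 4c is 4 bytes ≤ B = 5; zero-pad to 5 bytes: K' = b3 df 27 4c 00.
K' ⊕ ipad = 85 e9 11 7a 36; K' ⊕ opad = ef 83 7b 10 5c.
Inner hash: even-index sum = 448 mod 256 = 192; odd-index sum = 586 mod 256 = 74 → c0 4a.
Outer hash (recomputed tag): even-index sum = 528 mod 256 = 16; odd-index sum = 339 mod 256 = 83 → 10 53.
Recomputed tag = 1053; claimed = 8f53 → mismatch.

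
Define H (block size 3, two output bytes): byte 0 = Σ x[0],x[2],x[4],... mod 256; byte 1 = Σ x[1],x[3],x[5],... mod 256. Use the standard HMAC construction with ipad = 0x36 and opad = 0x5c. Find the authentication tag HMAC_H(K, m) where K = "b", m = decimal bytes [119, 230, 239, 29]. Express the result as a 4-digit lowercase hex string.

Key "b" = 62 is 1 byte ≤ B = 3; zero-pad to 3 bytes: K' = 62 00 00.
K' ⊕ ipad = 54 36 36.  K' ⊕ opad = 3e 5c 5c.
Inner input = (K'⊕ipad) ∥ m = 54 36 36 ∥ 77 e6 ef 1d.
Inner hash: even-index sum = 397 mod 256 = 141; odd-index sum = 412 mod 256 = 156 → 8d 9c.
Outer input = (K'⊕opad) ∥ inner = 3e 5c 5c ∥ 8d 9c.
Outer hash (tag): even-index sum = 310 mod 256 = 54; odd-index sum = 233 mod 256 = 233 → 36 e9.

36e9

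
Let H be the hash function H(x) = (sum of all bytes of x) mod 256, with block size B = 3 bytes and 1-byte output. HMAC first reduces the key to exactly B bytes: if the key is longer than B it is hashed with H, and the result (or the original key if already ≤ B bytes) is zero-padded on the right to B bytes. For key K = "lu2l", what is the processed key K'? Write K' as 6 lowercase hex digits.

|K| = 4 > B = 3, so first hash the key.
H(K): sum = 108+117+50+108 = 383; mod 256 = 127 → 7f.
Zero-pad H(K) = 7f to 3 bytes: K' = 7f 00 00.

7f0000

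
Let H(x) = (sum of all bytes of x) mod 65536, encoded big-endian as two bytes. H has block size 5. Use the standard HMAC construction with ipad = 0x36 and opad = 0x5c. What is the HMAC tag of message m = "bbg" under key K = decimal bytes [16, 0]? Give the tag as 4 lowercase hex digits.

01e7

Key decimal bytes [16, 0] = 10 00 is 2 bytes ≤ B = 5; zero-pad to 5 bytes: K' = 10 00 00 00 00.
K' ⊕ ipad = 26 36 36 36 36.  K' ⊕ opad = 4c 5c 5c 5c 5c.
Inner input = (K'⊕ipad) ∥ m = 26 36 36 36 36 ∥ 62 62 67.
Inner hash: sum = 38+54+54+54+54+98+98+103 = 553 → 02 29.
Outer input = (K'⊕opad) ∥ inner = 4c 5c 5c 5c 5c ∥ 02 29.
Outer hash (tag): sum = 76+92+92+92+92+2+41 = 487 → 01 e7.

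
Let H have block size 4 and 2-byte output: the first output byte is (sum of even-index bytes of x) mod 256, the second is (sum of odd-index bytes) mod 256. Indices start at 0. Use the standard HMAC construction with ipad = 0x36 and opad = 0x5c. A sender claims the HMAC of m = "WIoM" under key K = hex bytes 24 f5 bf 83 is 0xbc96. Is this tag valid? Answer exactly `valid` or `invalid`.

Key hex bytes 24 f5 bf 83 is exactly B = 4 bytes: K' = 24 f5 bf 83.
K' ⊕ ipad = 12 c3 89 b5; K' ⊕ opad = 78 a9 e3 df.
Inner hash: even-index sum = 353 mod 256 = 97; odd-index sum = 526 mod 256 = 14 → 61 0e.
Outer hash (recomputed tag): even-index sum = 444 mod 256 = 188; odd-index sum = 406 mod 256 = 150 → bc 96.
Recomputed tag = bc96; claimed = bc96 → match.

valid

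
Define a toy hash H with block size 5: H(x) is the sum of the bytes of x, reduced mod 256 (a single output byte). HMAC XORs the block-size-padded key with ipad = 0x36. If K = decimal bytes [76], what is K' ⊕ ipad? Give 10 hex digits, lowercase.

7a36363636

Key decimal bytes [76] = 4c is 1 byte ≤ B = 5; zero-pad to 5 bytes: K' = 4c 00 00 00 00.
XOR each byte with 0x36: 4c⊕36=7a, 00⊕36=36, 00⊕36=36, 00⊕36=36, 00⊕36=36.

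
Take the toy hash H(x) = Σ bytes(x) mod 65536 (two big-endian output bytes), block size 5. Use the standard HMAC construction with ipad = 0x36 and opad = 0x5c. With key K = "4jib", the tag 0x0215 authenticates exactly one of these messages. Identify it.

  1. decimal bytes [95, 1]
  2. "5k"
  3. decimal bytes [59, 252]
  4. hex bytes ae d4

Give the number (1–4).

1

Key "4jib" = 34 6a 69 62 is 4 bytes ≤ B = 5; zero-pad to 5 bytes: K' = 34 6a 69 62 00.
K' ⊕ ipad = 02 5c 5f 54 36; K' ⊕ opad = 68 36 35 3e 5c.
m1: inner = H(02 5c 5f 54 36 5f 01) = 01 a7; tag = H(68 36 35 3e 5c 01 a7) = 0215 ← matches
m2: inner = H(02 5c 5f 54 36 35 6b) = 01 e7; tag = H(68 36 35 3e 5c 01 e7) = 0255
m3: inner = H(02 5c 5f 54 36 3b fc) = 02 7e; tag = H(68 36 35 3e 5c 02 7e) = 01ed
m4: inner = H(02 5c 5f 54 36 ae d4) = 02 c9; tag = H(68 36 35 3e 5c 02 c9) = 0238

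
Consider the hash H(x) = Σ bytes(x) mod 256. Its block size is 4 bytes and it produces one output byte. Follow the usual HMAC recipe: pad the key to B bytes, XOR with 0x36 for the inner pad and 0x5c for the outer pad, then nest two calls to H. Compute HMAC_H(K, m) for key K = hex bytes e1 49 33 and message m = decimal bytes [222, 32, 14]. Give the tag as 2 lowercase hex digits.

Key hex bytes e1 49 33 is 3 bytes ≤ B = 4; zero-pad to 4 bytes: K' = e1 49 33 00.
K' ⊕ ipad = d7 7f 05 36.  K' ⊕ opad = bd 15 6f 5c.
Inner input = (K'⊕ipad) ∥ m = d7 7f 05 36 ∥ de 20 0e.
Inner hash: sum = 215+127+5+54+222+32+14 = 669; mod 256 = 157 → 9d.
Outer input = (K'⊕opad) ∥ inner = bd 15 6f 5c ∥ 9d.
Outer hash (tag): sum = 189+21+111+92+157 = 570; mod 256 = 58 → 3a.

3a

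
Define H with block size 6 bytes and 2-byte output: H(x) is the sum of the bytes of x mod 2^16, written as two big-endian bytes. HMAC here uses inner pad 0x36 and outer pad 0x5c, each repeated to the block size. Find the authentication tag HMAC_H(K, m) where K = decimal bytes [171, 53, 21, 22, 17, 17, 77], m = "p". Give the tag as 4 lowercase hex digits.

02bf

Key decimal bytes [171, 53, 21, 22, 17, 17, 77] = ab 35 15 16 11 11 4d is 7 bytes > B = 6, so hash it first: H(key) = 01 7a, then zero-pad to 6 bytes: K' = 01 7a 00 00 00 00.
K' ⊕ ipad = 37 4c 36 36 36 36.  K' ⊕ opad = 5d 26 5c 5c 5c 5c.
Inner input = (K'⊕ipad) ∥ m = 37 4c 36 36 36 36 ∥ 70.
Inner hash: sum = 55+76+54+54+54+54+112 = 459 → 01 cb.
Outer input = (K'⊕opad) ∥ inner = 5d 26 5c 5c 5c 5c ∥ 01 cb.
Outer hash (tag): sum = 93+38+92+92+92+92+1+203 = 703 → 02 bf.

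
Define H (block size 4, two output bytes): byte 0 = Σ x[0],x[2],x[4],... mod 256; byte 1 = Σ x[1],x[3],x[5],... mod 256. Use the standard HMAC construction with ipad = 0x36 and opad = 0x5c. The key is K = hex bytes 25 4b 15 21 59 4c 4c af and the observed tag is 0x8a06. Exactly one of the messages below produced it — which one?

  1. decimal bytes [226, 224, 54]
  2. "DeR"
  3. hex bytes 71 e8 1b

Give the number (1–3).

Key hex bytes 25 4b 15 21 59 4c 4c af is 8 bytes > B = 4, so hash it first: H(key) = df 67, then zero-pad to 4 bytes: K' = df 67 00 00.
K' ⊕ ipad = e9 51 36 36; K' ⊕ opad = 83 3b 5c 5c.
m1: inner = H(e9 51 36 36 e2 e0 36) = 37 67; tag = H(83 3b 5c 5c 37 67) = 16fe
m2: inner = H(e9 51 36 36 44 65 52) = b5 ec; tag = H(83 3b 5c 5c b5 ec) = 9483
m3: inner = H(e9 51 36 36 71 e8 1b) = ab 6f; tag = H(83 3b 5c 5c ab 6f) = 8a06 ← matches

3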